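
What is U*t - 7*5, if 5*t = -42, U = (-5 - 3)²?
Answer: -2863/5 ≈ -572.60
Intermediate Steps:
U = 64 (U = (-8)² = 64)
t = -42/5 (t = (⅕)*(-42) = -42/5 ≈ -8.4000)
U*t - 7*5 = 64*(-42/5) - 7*5 = -2688/5 - 35 = -2863/5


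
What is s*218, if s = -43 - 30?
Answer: -15914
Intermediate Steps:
s = -73
s*218 = -73*218 = -15914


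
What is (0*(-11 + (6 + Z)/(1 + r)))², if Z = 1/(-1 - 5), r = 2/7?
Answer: 0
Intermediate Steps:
r = 2/7 (r = 2*(⅐) = 2/7 ≈ 0.28571)
Z = -⅙ (Z = 1/(-6) = -⅙ ≈ -0.16667)
(0*(-11 + (6 + Z)/(1 + r)))² = (0*(-11 + (6 - ⅙)/(1 + 2/7)))² = (0*(-11 + 35/(6*(9/7))))² = (0*(-11 + (35/6)*(7/9)))² = (0*(-11 + 245/54))² = (0*(-349/54))² = 0² = 0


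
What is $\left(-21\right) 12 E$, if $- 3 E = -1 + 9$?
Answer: $672$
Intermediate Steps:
$E = - \frac{8}{3}$ ($E = - \frac{-1 + 9}{3} = \left(- \frac{1}{3}\right) 8 = - \frac{8}{3} \approx -2.6667$)
$\left(-21\right) 12 E = \left(-21\right) 12 \left(- \frac{8}{3}\right) = \left(-252\right) \left(- \frac{8}{3}\right) = 672$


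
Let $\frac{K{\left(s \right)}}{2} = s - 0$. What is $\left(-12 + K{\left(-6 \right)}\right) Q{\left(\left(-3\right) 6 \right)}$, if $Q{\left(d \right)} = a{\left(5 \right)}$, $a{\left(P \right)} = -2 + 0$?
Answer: $48$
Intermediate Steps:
$a{\left(P \right)} = -2$
$K{\left(s \right)} = 2 s$ ($K{\left(s \right)} = 2 \left(s - 0\right) = 2 \left(s + 0\right) = 2 s$)
$Q{\left(d \right)} = -2$
$\left(-12 + K{\left(-6 \right)}\right) Q{\left(\left(-3\right) 6 \right)} = \left(-12 + 2 \left(-6\right)\right) \left(-2\right) = \left(-12 - 12\right) \left(-2\right) = \left(-24\right) \left(-2\right) = 48$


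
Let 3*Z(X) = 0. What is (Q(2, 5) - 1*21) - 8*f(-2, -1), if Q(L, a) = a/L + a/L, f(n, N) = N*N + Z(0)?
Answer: -24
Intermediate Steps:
Z(X) = 0 (Z(X) = (1/3)*0 = 0)
f(n, N) = N**2 (f(n, N) = N*N + 0 = N**2 + 0 = N**2)
Q(L, a) = 2*a/L
(Q(2, 5) - 1*21) - 8*f(-2, -1) = (2*5/2 - 1*21) - 8*(-1)**2 = (2*5*(1/2) - 21) - 8*1 = (5 - 21) - 8 = -16 - 8 = -24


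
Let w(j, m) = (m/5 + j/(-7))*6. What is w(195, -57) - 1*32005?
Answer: -1128419/35 ≈ -32241.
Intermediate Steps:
w(j, m) = -6*j/7 + 6*m/5 (w(j, m) = (m*(⅕) + j*(-⅐))*6 = (m/5 - j/7)*6 = (-j/7 + m/5)*6 = -6*j/7 + 6*m/5)
w(195, -57) - 1*32005 = (-6/7*195 + (6/5)*(-57)) - 1*32005 = (-1170/7 - 342/5) - 32005 = -8244/35 - 32005 = -1128419/35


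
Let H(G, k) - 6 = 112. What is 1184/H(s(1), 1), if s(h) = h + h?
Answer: 592/59 ≈ 10.034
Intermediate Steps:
s(h) = 2*h
H(G, k) = 118 (H(G, k) = 6 + 112 = 118)
1184/H(s(1), 1) = 1184/118 = 1184*(1/118) = 592/59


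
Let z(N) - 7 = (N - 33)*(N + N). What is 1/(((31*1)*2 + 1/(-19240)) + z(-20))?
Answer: 19240/42116359 ≈ 0.00045683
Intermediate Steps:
z(N) = 7 + 2*N*(-33 + N) (z(N) = 7 + (N - 33)*(N + N) = 7 + (-33 + N)*(2*N) = 7 + 2*N*(-33 + N))
1/(((31*1)*2 + 1/(-19240)) + z(-20)) = 1/(((31*1)*2 + 1/(-19240)) + (7 - 66*(-20) + 2*(-20)²)) = 1/((31*2 - 1/19240) + (7 + 1320 + 2*400)) = 1/((62 - 1/19240) + (7 + 1320 + 800)) = 1/(1192879/19240 + 2127) = 1/(42116359/19240) = 19240/42116359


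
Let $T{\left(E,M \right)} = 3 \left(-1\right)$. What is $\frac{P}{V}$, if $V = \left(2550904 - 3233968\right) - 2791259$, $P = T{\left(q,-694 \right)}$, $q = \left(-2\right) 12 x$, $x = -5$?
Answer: $\frac{3}{3474323} \approx 8.6348 \cdot 10^{-7}$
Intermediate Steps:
$q = 120$ ($q = \left(-2\right) 12 \left(-5\right) = \left(-24\right) \left(-5\right) = 120$)
$T{\left(E,M \right)} = -3$
$P = -3$
$V = -3474323$ ($V = -683064 - 2791259 = -3474323$)
$\frac{P}{V} = - \frac{3}{-3474323} = \left(-3\right) \left(- \frac{1}{3474323}\right) = \frac{3}{3474323}$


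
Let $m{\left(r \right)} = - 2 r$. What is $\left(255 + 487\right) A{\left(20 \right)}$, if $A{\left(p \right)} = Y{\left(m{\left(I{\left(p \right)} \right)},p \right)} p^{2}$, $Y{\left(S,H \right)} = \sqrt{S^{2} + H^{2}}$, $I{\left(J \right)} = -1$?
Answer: $593600 \sqrt{101} \approx 5.9656 \cdot 10^{6}$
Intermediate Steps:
$Y{\left(S,H \right)} = \sqrt{H^{2} + S^{2}}$
$A{\left(p \right)} = p^{2} \sqrt{4 + p^{2}}$ ($A{\left(p \right)} = \sqrt{p^{2} + \left(\left(-2\right) \left(-1\right)\right)^{2}} p^{2} = \sqrt{p^{2} + 2^{2}} p^{2} = \sqrt{p^{2} + 4} p^{2} = \sqrt{4 + p^{2}} p^{2} = p^{2} \sqrt{4 + p^{2}}$)
$\left(255 + 487\right) A{\left(20 \right)} = \left(255 + 487\right) 20^{2} \sqrt{4 + 20^{2}} = 742 \cdot 400 \sqrt{4 + 400} = 742 \cdot 400 \sqrt{404} = 742 \cdot 400 \cdot 2 \sqrt{101} = 742 \cdot 800 \sqrt{101} = 593600 \sqrt{101}$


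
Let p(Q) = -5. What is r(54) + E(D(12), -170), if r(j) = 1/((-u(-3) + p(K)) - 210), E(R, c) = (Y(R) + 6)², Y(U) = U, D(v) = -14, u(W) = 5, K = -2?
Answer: 14079/220 ≈ 63.995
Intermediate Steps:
E(R, c) = (6 + R)² (E(R, c) = (R + 6)² = (6 + R)²)
r(j) = -1/220 (r(j) = 1/((-1*5 - 5) - 210) = 1/((-5 - 5) - 210) = 1/(-10 - 210) = 1/(-220) = -1/220)
r(54) + E(D(12), -170) = -1/220 + (6 - 14)² = -1/220 + (-8)² = -1/220 + 64 = 14079/220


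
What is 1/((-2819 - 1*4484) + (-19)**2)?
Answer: -1/6942 ≈ -0.00014405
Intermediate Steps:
1/((-2819 - 1*4484) + (-19)**2) = 1/((-2819 - 4484) + 361) = 1/(-7303 + 361) = 1/(-6942) = -1/6942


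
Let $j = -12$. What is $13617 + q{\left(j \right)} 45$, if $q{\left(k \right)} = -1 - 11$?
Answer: $13077$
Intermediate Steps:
$q{\left(k \right)} = -12$
$13617 + q{\left(j \right)} 45 = 13617 - 540 = 13077$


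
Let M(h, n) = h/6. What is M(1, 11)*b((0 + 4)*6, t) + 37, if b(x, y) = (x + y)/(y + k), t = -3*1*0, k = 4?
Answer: 38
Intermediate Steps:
M(h, n) = h/6 (M(h, n) = h*(⅙) = h/6)
t = 0 (t = -3*0 = 0)
b(x, y) = (x + y)/(4 + y) (b(x, y) = (x + y)/(y + 4) = (x + y)/(4 + y))
M(1, 11)*b((0 + 4)*6, t) + 37 = ((⅙)*1)*(((0 + 4)*6 + 0)/(4 + 0)) + 37 = ((4*6 + 0)/4)/6 + 37 = ((24 + 0)/4)/6 + 37 = ((¼)*24)/6 + 37 = (⅙)*6 + 37 = 1 + 37 = 38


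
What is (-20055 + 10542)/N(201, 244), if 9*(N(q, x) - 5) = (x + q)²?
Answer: -85617/198070 ≈ -0.43226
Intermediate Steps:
N(q, x) = 5 + (q + x)²/9 (N(q, x) = 5 + (x + q)²/9 = 5 + (q + x)²/9)
(-20055 + 10542)/N(201, 244) = (-20055 + 10542)/(5 + (201 + 244)²/9) = -9513/(5 + (⅑)*445²) = -9513/(5 + (⅑)*198025) = -9513/(5 + 198025/9) = -9513/198070/9 = -9513*9/198070 = -85617/198070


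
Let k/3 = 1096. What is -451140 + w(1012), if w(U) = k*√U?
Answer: -451140 + 6576*√253 ≈ -3.4654e+5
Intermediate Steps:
k = 3288 (k = 3*1096 = 3288)
w(U) = 3288*√U
-451140 + w(1012) = -451140 + 3288*√1012 = -451140 + 3288*(2*√253) = -451140 + 6576*√253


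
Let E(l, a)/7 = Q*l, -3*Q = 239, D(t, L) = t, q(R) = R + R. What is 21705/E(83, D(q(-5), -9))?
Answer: -65115/138859 ≈ -0.46893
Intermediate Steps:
q(R) = 2*R
Q = -239/3 (Q = -⅓*239 = -239/3 ≈ -79.667)
E(l, a) = -1673*l/3 (E(l, a) = 7*(-239*l/3) = -1673*l/3)
21705/E(83, D(q(-5), -9)) = 21705/((-1673/3*83)) = 21705/(-138859/3) = 21705*(-3/138859) = -65115/138859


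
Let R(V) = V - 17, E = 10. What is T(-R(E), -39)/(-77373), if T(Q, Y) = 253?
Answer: -253/77373 ≈ -0.0032699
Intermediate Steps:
R(V) = -17 + V
T(-R(E), -39)/(-77373) = 253/(-77373) = 253*(-1/77373) = -253/77373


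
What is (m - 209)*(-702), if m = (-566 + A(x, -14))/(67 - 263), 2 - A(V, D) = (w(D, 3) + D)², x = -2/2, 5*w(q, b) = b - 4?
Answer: 352740609/2450 ≈ 1.4398e+5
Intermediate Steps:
w(q, b) = -⅘ + b/5 (w(q, b) = (b - 4)/5 = (-4 + b)/5 = -⅘ + b/5)
x = -1 (x = -2*½ = -1)
A(V, D) = 2 - (-⅕ + D)² (A(V, D) = 2 - ((-⅘ + (⅕)*3) + D)² = 2 - ((-⅘ + ⅗) + D)² = 2 - (-⅕ + D)²)
m = 19141/4900 (m = (-566 + (2 - (-1 + 5*(-14))²/25))/(67 - 263) = (-566 + (2 - (-1 - 70)²/25))/(-196) = (-566 + (2 - 1/25*(-71)²))*(-1/196) = (-566 + (2 - 1/25*5041))*(-1/196) = (-566 + (2 - 5041/25))*(-1/196) = (-566 - 4991/25)*(-1/196) = -19141/25*(-1/196) = 19141/4900 ≈ 3.9063)
(m - 209)*(-702) = (19141/4900 - 209)*(-702) = -1004959/4900*(-702) = 352740609/2450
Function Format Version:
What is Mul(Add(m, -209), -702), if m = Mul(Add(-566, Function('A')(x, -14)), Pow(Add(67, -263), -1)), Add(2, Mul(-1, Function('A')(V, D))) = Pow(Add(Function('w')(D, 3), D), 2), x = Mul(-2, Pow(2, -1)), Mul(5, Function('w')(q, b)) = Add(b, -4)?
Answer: Rational(352740609, 2450) ≈ 1.4398e+5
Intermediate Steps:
Function('w')(q, b) = Add(Rational(-4, 5), Mul(Rational(1, 5), b)) (Function('w')(q, b) = Mul(Rational(1, 5), Add(b, -4)) = Mul(Rational(1, 5), Add(-4, b)) = Add(Rational(-4, 5), Mul(Rational(1, 5), b)))
x = -1 (x = Mul(-2, Rational(1, 2)) = -1)
Function('A')(V, D) = Add(2, Mul(-1, Pow(Add(Rational(-1, 5), D), 2))) (Function('A')(V, D) = Add(2, Mul(-1, Pow(Add(Add(Rational(-4, 5), Mul(Rational(1, 5), 3)), D), 2))) = Add(2, Mul(-1, Pow(Add(Add(Rational(-4, 5), Rational(3, 5)), D), 2))) = Add(2, Mul(-1, Pow(Add(Rational(-1, 5), D), 2))))
m = Rational(19141, 4900) (m = Mul(Add(-566, Add(2, Mul(Rational(-1, 25), Pow(Add(-1, Mul(5, -14)), 2)))), Pow(Add(67, -263), -1)) = Mul(Add(-566, Add(2, Mul(Rational(-1, 25), Pow(Add(-1, -70), 2)))), Pow(-196, -1)) = Mul(Add(-566, Add(2, Mul(Rational(-1, 25), Pow(-71, 2)))), Rational(-1, 196)) = Mul(Add(-566, Add(2, Mul(Rational(-1, 25), 5041))), Rational(-1, 196)) = Mul(Add(-566, Add(2, Rational(-5041, 25))), Rational(-1, 196)) = Mul(Add(-566, Rational(-4991, 25)), Rational(-1, 196)) = Mul(Rational(-19141, 25), Rational(-1, 196)) = Rational(19141, 4900) ≈ 3.9063)
Mul(Add(m, -209), -702) = Mul(Add(Rational(19141, 4900), -209), -702) = Mul(Rational(-1004959, 4900), -702) = Rational(352740609, 2450)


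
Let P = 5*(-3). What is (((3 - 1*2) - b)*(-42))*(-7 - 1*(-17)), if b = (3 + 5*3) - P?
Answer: 13440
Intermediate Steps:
P = -15
b = 33 (b = (3 + 5*3) - 1*(-15) = (3 + 15) + 15 = 18 + 15 = 33)
(((3 - 1*2) - b)*(-42))*(-7 - 1*(-17)) = (((3 - 1*2) - 1*33)*(-42))*(-7 - 1*(-17)) = (((3 - 2) - 33)*(-42))*(-7 + 17) = ((1 - 33)*(-42))*10 = -32*(-42)*10 = 1344*10 = 13440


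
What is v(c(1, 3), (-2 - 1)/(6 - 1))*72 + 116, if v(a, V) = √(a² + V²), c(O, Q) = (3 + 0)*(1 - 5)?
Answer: 116 + 216*√401/5 ≈ 981.08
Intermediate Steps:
c(O, Q) = -12 (c(O, Q) = 3*(-4) = -12)
v(a, V) = √(V² + a²)
v(c(1, 3), (-2 - 1)/(6 - 1))*72 + 116 = √(((-2 - 1)/(6 - 1))² + (-12)²)*72 + 116 = √((-3/5)² + 144)*72 + 116 = √((-3*⅕)² + 144)*72 + 116 = √((-⅗)² + 144)*72 + 116 = √(9/25 + 144)*72 + 116 = √(3609/25)*72 + 116 = (3*√401/5)*72 + 116 = 216*√401/5 + 116 = 116 + 216*√401/5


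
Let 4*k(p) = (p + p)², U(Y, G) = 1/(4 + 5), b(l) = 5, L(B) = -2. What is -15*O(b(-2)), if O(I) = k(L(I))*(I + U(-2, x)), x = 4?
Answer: -920/3 ≈ -306.67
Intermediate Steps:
U(Y, G) = ⅑ (U(Y, G) = 1/9 = ⅑)
k(p) = p² (k(p) = (p + p)²/4 = (2*p)²/4 = (4*p²)/4 = p²)
O(I) = 4/9 + 4*I (O(I) = (-2)²*(I + ⅑) = 4*(⅑ + I) = 4/9 + 4*I)
-15*O(b(-2)) = -15*(4/9 + 4*5) = -15*(4/9 + 20) = -15*184/9 = -920/3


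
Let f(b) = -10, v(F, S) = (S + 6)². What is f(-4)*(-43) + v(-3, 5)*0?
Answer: 430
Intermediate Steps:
v(F, S) = (6 + S)²
f(-4)*(-43) + v(-3, 5)*0 = -10*(-43) + (6 + 5)²*0 = 430 + 11²*0 = 430 + 121*0 = 430 + 0 = 430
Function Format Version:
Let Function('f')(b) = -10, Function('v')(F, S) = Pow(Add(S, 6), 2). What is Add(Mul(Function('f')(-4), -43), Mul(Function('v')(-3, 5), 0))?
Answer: 430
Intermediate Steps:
Function('v')(F, S) = Pow(Add(6, S), 2)
Add(Mul(Function('f')(-4), -43), Mul(Function('v')(-3, 5), 0)) = Add(Mul(-10, -43), Mul(Pow(Add(6, 5), 2), 0)) = Add(430, Mul(Pow(11, 2), 0)) = Add(430, Mul(121, 0)) = Add(430, 0) = 430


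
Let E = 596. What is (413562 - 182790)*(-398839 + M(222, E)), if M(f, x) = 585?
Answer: -91905872088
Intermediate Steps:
(413562 - 182790)*(-398839 + M(222, E)) = (413562 - 182790)*(-398839 + 585) = 230772*(-398254) = -91905872088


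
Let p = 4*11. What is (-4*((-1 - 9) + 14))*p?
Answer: -704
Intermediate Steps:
p = 44
(-4*((-1 - 9) + 14))*p = -4*((-1 - 9) + 14)*44 = -4*(-10 + 14)*44 = -4*4*44 = -16*44 = -704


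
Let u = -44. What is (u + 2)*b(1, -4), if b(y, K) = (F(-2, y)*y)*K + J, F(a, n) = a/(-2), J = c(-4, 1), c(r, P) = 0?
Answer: 168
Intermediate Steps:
J = 0
F(a, n) = -a/2 (F(a, n) = a*(-½) = -a/2)
b(y, K) = K*y (b(y, K) = ((-½*(-2))*y)*K + 0 = (1*y)*K + 0 = y*K + 0 = K*y + 0 = K*y)
(u + 2)*b(1, -4) = (-44 + 2)*(-4*1) = -42*(-4) = 168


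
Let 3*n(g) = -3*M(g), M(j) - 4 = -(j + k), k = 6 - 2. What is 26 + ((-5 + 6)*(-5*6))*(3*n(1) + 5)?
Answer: -214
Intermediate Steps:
k = 4
M(j) = -j (M(j) = 4 - (j + 4) = 4 - (4 + j) = 4 + (-4 - j) = -j)
n(g) = g (n(g) = (-(-3)*g)/3 = (3*g)/3 = g)
26 + ((-5 + 6)*(-5*6))*(3*n(1) + 5) = 26 + ((-5 + 6)*(-5*6))*(3*1 + 5) = 26 + (1*(-30))*(3 + 5) = 26 - 30*8 = 26 - 240 = -214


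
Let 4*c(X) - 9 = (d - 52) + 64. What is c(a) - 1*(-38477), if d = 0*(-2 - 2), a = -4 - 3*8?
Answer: 153929/4 ≈ 38482.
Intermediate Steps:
a = -28 (a = -4 - 24 = -28)
d = 0 (d = 0*(-4) = 0)
c(X) = 21/4 (c(X) = 9/4 + ((0 - 52) + 64)/4 = 9/4 + (-52 + 64)/4 = 9/4 + (¼)*12 = 9/4 + 3 = 21/4)
c(a) - 1*(-38477) = 21/4 - 1*(-38477) = 21/4 + 38477 = 153929/4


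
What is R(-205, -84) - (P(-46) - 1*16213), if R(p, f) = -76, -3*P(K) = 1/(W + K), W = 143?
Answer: 4695868/291 ≈ 16137.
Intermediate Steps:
P(K) = -1/(3*(143 + K))
R(-205, -84) - (P(-46) - 1*16213) = -76 - (-1/(429 + 3*(-46)) - 1*16213) = -76 - (-1/(429 - 138) - 16213) = -76 - (-1/291 - 16213) = -76 - 1*(-4717984/291) = -76 + 4717984/291 = 4695868/291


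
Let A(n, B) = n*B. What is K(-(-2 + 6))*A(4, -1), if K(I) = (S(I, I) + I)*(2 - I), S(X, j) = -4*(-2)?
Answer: -96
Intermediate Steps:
S(X, j) = 8
A(n, B) = B*n
K(I) = (2 - I)*(8 + I) (K(I) = (8 + I)*(2 - I) = (2 - I)*(8 + I))
K(-(-2 + 6))*A(4, -1) = (16 - (-(-2 + 6))**2 - (-6)*(-2 + 6))*(-1*4) = (16 - (-1*4)**2 - (-6)*4)*(-4) = (16 - 1*(-4)**2 - 6*(-4))*(-4) = (16 - 1*16 + 24)*(-4) = (16 - 16 + 24)*(-4) = 24*(-4) = -96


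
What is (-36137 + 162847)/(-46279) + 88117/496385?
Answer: -58818976707/22972201415 ≈ -2.5604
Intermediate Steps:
(-36137 + 162847)/(-46279) + 88117/496385 = 126710*(-1/46279) + 88117*(1/496385) = -126710/46279 + 88117/496385 = -58818976707/22972201415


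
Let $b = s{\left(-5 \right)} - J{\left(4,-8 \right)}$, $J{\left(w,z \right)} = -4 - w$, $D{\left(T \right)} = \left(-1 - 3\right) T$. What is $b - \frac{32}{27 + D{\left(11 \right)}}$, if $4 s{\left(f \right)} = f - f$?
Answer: $\frac{168}{17} \approx 9.8824$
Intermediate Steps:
$s{\left(f \right)} = 0$ ($s{\left(f \right)} = \frac{f - f}{4} = \frac{1}{4} \cdot 0 = 0$)
$D{\left(T \right)} = - 4 T$
$b = 8$ ($b = 0 - \left(-4 - 4\right) = 0 - -8 = 0 + 8 = 8$)
$b - \frac{32}{27 + D{\left(11 \right)}} = 8 - \frac{32}{27 - 44} = 8 - \frac{32}{-17} = 8 - - \frac{32}{17} = 8 + \frac{32}{17} = \frac{168}{17}$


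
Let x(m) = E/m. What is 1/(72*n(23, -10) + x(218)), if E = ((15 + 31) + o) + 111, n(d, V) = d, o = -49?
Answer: 109/180558 ≈ 0.00060368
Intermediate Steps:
E = 108 (E = ((15 + 31) - 49) + 111 = (46 - 49) + 111 = -3 + 111 = 108)
x(m) = 108/m
1/(72*n(23, -10) + x(218)) = 1/(72*23 + 108/218) = 1/(1656 + 108*(1/218)) = 1/(1656 + 54/109) = 1/(180558/109) = 109/180558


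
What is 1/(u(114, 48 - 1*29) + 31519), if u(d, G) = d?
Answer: 1/31633 ≈ 3.1613e-5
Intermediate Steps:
1/(u(114, 48 - 1*29) + 31519) = 1/(114 + 31519) = 1/31633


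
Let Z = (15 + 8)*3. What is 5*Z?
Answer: 345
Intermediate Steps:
Z = 69 (Z = 23*3 = 69)
5*Z = 5*69 = 345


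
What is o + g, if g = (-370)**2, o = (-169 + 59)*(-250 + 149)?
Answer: 148010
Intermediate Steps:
o = 11110 (o = -110*(-101) = 11110)
g = 136900
o + g = 11110 + 136900 = 148010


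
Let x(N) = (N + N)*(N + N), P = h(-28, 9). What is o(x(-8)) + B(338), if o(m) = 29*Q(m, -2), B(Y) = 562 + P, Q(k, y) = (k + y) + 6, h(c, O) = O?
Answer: 8111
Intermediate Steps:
Q(k, y) = 6 + k + y
P = 9
B(Y) = 571 (B(Y) = 562 + 9 = 571)
x(N) = 4*N² (x(N) = (2*N)*(2*N) = 4*N²)
o(m) = 116 + 29*m (o(m) = 29*(6 + m - 2) = 29*(4 + m) = 116 + 29*m)
o(x(-8)) + B(338) = (116 + 29*(4*(-8)²)) + 571 = (116 + 29*(4*64)) + 571 = (116 + 29*256) + 571 = (116 + 7424) + 571 = 7540 + 571 = 8111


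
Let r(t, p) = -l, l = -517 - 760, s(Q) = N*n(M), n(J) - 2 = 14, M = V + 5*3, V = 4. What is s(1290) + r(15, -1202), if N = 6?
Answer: 1373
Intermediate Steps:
M = 19 (M = 4 + 5*3 = 4 + 15 = 19)
n(J) = 16 (n(J) = 2 + 14 = 16)
s(Q) = 96 (s(Q) = 6*16 = 96)
l = -1277
r(t, p) = 1277 (r(t, p) = -1*(-1277) = 1277)
s(1290) + r(15, -1202) = 96 + 1277 = 1373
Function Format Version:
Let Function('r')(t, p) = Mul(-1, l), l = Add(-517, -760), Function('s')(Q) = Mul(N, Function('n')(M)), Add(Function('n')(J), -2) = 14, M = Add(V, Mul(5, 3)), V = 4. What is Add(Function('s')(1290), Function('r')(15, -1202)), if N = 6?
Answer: 1373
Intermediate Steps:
M = 19 (M = Add(4, Mul(5, 3)) = Add(4, 15) = 19)
Function('n')(J) = 16 (Function('n')(J) = Add(2, 14) = 16)
Function('s')(Q) = 96 (Function('s')(Q) = Mul(6, 16) = 96)
l = -1277
Function('r')(t, p) = 1277 (Function('r')(t, p) = Mul(-1, -1277) = 1277)
Add(Function('s')(1290), Function('r')(15, -1202)) = Add(96, 1277) = 1373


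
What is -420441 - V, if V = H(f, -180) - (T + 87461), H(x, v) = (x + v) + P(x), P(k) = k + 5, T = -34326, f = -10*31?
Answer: -366511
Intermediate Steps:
f = -310
P(k) = 5 + k
H(x, v) = 5 + v + 2*x (H(x, v) = (x + v) + (5 + x) = (v + x) + (5 + x) = 5 + v + 2*x)
V = -53930 (V = (5 - 180 + 2*(-310)) - (-34326 + 87461) = (5 - 180 - 620) - 1*53135 = -795 - 53135 = -53930)
-420441 - V = -420441 - 1*(-53930) = -420441 + 53930 = -366511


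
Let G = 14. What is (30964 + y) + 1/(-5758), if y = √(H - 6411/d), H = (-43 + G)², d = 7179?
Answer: 178290711/5758 + 2*√1202707442/2393 ≈ 30993.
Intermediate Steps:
H = 841 (H = (-43 + 14)² = (-29)² = 841)
y = 2*√1202707442/2393 (y = √(841 - 6411/7179) = √(841 - 6411*1/7179) = √(841 - 2137/2393) = √(2010376/2393) = 2*√1202707442/2393 ≈ 28.985)
(30964 + y) + 1/(-5758) = (30964 + 2*√1202707442/2393) + 1/(-5758) = (30964 + 2*√1202707442/2393) - 1/5758 = 178290711/5758 + 2*√1202707442/2393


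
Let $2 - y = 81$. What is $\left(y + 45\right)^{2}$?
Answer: $1156$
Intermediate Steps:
$y = -79$ ($y = 2 - 81 = -79$)
$\left(y + 45\right)^{2} = \left(-79 + 45\right)^{2} = \left(-34\right)^{2} = 1156$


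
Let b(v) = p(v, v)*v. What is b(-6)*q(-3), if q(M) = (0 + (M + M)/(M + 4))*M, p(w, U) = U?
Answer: 648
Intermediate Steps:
q(M) = 2*M²/(4 + M) (q(M) = (0 + (2*M)/(4 + M))*M = (0 + 2*M/(4 + M))*M = (2*M/(4 + M))*M = 2*M²/(4 + M))
b(v) = v² (b(v) = v*v = v²)
b(-6)*q(-3) = (-6)²*(2*(-3)²/(4 - 3)) = 36*(2*9/1) = 36*(2*9*1) = 36*18 = 648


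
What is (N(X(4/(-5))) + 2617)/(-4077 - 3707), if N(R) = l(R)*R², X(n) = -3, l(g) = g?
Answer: -185/556 ≈ -0.33273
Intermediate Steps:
N(R) = R³ (N(R) = R*R² = R³)
(N(X(4/(-5))) + 2617)/(-4077 - 3707) = ((-3)³ + 2617)/(-4077 - 3707) = (-27 + 2617)/(-7784) = 2590*(-1/7784) = -185/556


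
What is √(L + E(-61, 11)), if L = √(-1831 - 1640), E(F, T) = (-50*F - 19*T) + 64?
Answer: √(2905 + I*√3471) ≈ 53.901 + 0.5465*I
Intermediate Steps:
E(F, T) = 64 - 50*F - 19*T
L = I*√3471 (L = √(-3471) = I*√3471 ≈ 58.915*I)
√(L + E(-61, 11)) = √(I*√3471 + (64 - 50*(-61) - 19*11)) = √(I*√3471 + (64 + 3050 - 209)) = √(I*√3471 + 2905) = √(2905 + I*√3471)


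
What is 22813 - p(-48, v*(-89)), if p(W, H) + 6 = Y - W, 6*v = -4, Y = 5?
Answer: 22766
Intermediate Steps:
v = -⅔ (v = (⅙)*(-4) = -⅔ ≈ -0.66667)
p(W, H) = -1 - W (p(W, H) = -6 + (5 - W) = -1 - W)
22813 - p(-48, v*(-89)) = 22813 - (-1 - 1*(-48)) = 22813 - (-1 + 48) = 22813 - 1*47 = 22813 - 47 = 22766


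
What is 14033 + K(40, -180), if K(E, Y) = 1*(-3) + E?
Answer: 14070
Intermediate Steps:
K(E, Y) = -3 + E
14033 + K(40, -180) = 14033 + (-3 + 40) = 14033 + 37 = 14070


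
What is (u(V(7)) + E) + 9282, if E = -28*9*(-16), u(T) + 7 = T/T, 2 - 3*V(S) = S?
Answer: 13308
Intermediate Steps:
V(S) = ⅔ - S/3
u(T) = -6 (u(T) = -7 + T/T = -7 + 1 = -6)
E = 4032 (E = -252*(-16) = 4032)
(u(V(7)) + E) + 9282 = (-6 + 4032) + 9282 = 4026 + 9282 = 13308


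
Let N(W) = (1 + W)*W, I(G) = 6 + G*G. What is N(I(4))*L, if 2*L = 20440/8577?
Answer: 5171320/8577 ≈ 602.93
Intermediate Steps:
I(G) = 6 + G²
L = 10220/8577 (L = (20440/8577)/2 = (20440*(1/8577))/2 = (½)*(20440/8577) = 10220/8577 ≈ 1.1916)
N(W) = W*(1 + W)
N(I(4))*L = ((6 + 4²)*(1 + (6 + 4²)))*(10220/8577) = ((6 + 16)*(1 + (6 + 16)))*(10220/8577) = (22*(1 + 22))*(10220/8577) = (22*23)*(10220/8577) = 506*(10220/8577) = 5171320/8577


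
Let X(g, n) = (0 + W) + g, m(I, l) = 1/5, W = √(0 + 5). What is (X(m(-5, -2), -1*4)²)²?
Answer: 16376/625 + 504*√5/125 ≈ 35.217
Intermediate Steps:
W = √5 ≈ 2.2361
m(I, l) = ⅕
X(g, n) = g + √5 (X(g, n) = (0 + √5) + g = √5 + g = g + √5)
(X(m(-5, -2), -1*4)²)² = ((⅕ + √5)²)² = (⅕ + √5)⁴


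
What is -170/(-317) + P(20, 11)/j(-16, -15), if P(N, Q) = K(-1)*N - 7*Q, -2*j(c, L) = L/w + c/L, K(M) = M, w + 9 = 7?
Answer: 1888630/81469 ≈ 23.182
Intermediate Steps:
w = -2 (w = -9 + 7 = -2)
j(c, L) = L/4 - c/(2*L) (j(c, L) = -(L/(-2) + c/L)/2 = -(L*(-½) + c/L)/2 = -(-L/2 + c/L)/2 = L/4 - c/(2*L))
P(N, Q) = -N - 7*Q
-170/(-317) + P(20, 11)/j(-16, -15) = -170/(-317) + (-1*20 - 7*11)/((¼)*(-15) - ½*(-16)/(-15)) = -170*(-1/317) + (-20 - 77)/(-15/4 - ½*(-16)*(-1/15)) = 170/317 - 97/(-15/4 - 8/15) = 170/317 - 97/(-257/60) = 170/317 - 97*(-60/257) = 170/317 + 5820/257 = 1888630/81469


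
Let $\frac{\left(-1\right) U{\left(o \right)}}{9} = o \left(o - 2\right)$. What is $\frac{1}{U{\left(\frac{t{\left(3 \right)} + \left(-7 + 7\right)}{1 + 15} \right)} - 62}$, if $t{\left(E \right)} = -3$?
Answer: $- \frac{256}{16817} \approx -0.015223$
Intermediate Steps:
$U{\left(o \right)} = - 9 o \left(-2 + o\right)$ ($U{\left(o \right)} = - 9 o \left(o - 2\right) = - 9 o \left(-2 + o\right)$)
$\frac{1}{U{\left(\frac{t{\left(3 \right)} + \left(-7 + 7\right)}{1 + 15} \right)} - 62} = \frac{1}{9 \frac{-3 + \left(-7 + 7\right)}{1 + 15} \left(2 - \frac{-3 + \left(-7 + 7\right)}{1 + 15}\right) - 62} = \frac{1}{9 \frac{-3 + 0}{16} \left(2 - \frac{-3 + 0}{16}\right) - 62} = \frac{1}{9 \left(\left(-3\right) \frac{1}{16}\right) \left(2 - \left(-3\right) \frac{1}{16}\right) - 62} = \frac{1}{9 \left(- \frac{3}{16}\right) \left(2 - - \frac{3}{16}\right) - 62} = \frac{1}{9 \left(- \frac{3}{16}\right) \left(2 + \frac{3}{16}\right) - 62} = \frac{1}{9 \left(- \frac{3}{16}\right) \frac{35}{16} - 62} = \frac{1}{- \frac{945}{256} - 62} = \frac{1}{- \frac{16817}{256}} = - \frac{256}{16817}$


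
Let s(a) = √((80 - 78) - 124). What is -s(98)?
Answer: -I*√122 ≈ -11.045*I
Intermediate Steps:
s(a) = I*√122 (s(a) = √(2 - 124) = √(-122) = I*√122)
-s(98) = -I*√122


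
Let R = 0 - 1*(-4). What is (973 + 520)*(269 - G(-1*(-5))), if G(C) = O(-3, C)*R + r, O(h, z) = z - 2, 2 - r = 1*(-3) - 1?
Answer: 374743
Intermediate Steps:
R = 4 (R = 0 + 4 = 4)
r = 6 (r = 2 - (1*(-3) - 1) = 2 - (-3 - 1) = 2 - 1*(-4) = 2 + 4 = 6)
O(h, z) = -2 + z
G(C) = -2 + 4*C (G(C) = (-2 + C)*4 + 6 = (-8 + 4*C) + 6 = -2 + 4*C)
(973 + 520)*(269 - G(-1*(-5))) = (973 + 520)*(269 - (-2 + 4*(-1*(-5)))) = 1493*(269 - (-2 + 4*5)) = 1493*(269 - (-2 + 20)) = 1493*(269 - 1*18) = 1493*(269 - 18) = 1493*251 = 374743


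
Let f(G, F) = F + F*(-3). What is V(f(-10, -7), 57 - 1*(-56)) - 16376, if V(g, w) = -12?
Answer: -16388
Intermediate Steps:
f(G, F) = -2*F (f(G, F) = F - 3*F = -2*F)
V(f(-10, -7), 57 - 1*(-56)) - 16376 = -12 - 16376 = -16388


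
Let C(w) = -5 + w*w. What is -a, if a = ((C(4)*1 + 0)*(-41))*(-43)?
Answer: -19393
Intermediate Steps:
C(w) = -5 + w²
a = 19393 (a = (((-5 + 4²)*1 + 0)*(-41))*(-43) = (((-5 + 16)*1 + 0)*(-41))*(-43) = ((11*1 + 0)*(-41))*(-43) = ((11 + 0)*(-41))*(-43) = (11*(-41))*(-43) = -451*(-43) = 19393)
-a = -1*19393 = -19393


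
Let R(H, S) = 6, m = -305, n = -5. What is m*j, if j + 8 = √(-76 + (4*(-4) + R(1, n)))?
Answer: 2440 - 305*I*√86 ≈ 2440.0 - 2828.5*I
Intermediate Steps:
j = -8 + I*√86 (j = -8 + √(-76 + (4*(-4) + 6)) = -8 + √(-76 + (-16 + 6)) = -8 + √(-76 - 10) = -8 + √(-86) = -8 + I*√86 ≈ -8.0 + 9.2736*I)
m*j = -305*(-8 + I*√86) = 2440 - 305*I*√86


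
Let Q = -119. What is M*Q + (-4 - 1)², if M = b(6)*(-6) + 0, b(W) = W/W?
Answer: 739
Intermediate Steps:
b(W) = 1
M = -6 (M = 1*(-6) + 0 = -6 + 0 = -6)
M*Q + (-4 - 1)² = -6*(-119) + (-4 - 1)² = 714 + (-5)² = 714 + 25 = 739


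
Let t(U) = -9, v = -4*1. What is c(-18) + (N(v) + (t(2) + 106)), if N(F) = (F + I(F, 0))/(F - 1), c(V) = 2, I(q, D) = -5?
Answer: 504/5 ≈ 100.80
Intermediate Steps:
v = -4
N(F) = (-5 + F)/(-1 + F) (N(F) = (F - 5)/(F - 1) = (-5 + F)/(-1 + F))
c(-18) + (N(v) + (t(2) + 106)) = 2 + ((-5 - 4)/(-1 - 4) + (-9 + 106)) = 2 + (-9/(-5) + 97) = 2 + (-⅕*(-9) + 97) = 2 + (9/5 + 97) = 2 + 494/5 = 504/5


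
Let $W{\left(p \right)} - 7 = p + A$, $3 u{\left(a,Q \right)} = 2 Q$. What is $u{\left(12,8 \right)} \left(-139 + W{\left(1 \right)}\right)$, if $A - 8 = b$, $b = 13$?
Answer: $- \frac{1760}{3} \approx -586.67$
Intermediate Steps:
$u{\left(a,Q \right)} = \frac{2 Q}{3}$
$A = 21$ ($A = 8 + 13 = 21$)
$W{\left(p \right)} = 28 + p$ ($W{\left(p \right)} = 7 + \left(p + 21\right) = 7 + \left(21 + p\right) = 28 + p$)
$u{\left(12,8 \right)} \left(-139 + W{\left(1 \right)}\right) = \frac{2}{3} \cdot 8 \left(-139 + \left(28 + 1\right)\right) = \frac{16 \left(-139 + 29\right)}{3} = \frac{16}{3} \left(-110\right) = - \frac{1760}{3}$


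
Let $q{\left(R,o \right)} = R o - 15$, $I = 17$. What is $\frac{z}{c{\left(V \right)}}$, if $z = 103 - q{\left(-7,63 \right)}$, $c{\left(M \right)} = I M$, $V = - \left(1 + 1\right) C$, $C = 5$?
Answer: $- \frac{559}{170} \approx -3.2882$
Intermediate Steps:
$V = -10$ ($V = - \left(1 + 1\right) 5 = - 2 \cdot 5 = \left(-1\right) 10 = -10$)
$q{\left(R,o \right)} = -15 + R o$
$c{\left(M \right)} = 17 M$
$z = 559$ ($z = 103 - \left(-15 - 441\right) = 103 - -456 = 103 + 456 = 559$)
$\frac{z}{c{\left(V \right)}} = \frac{559}{17 \left(-10\right)} = \frac{559}{-170} = 559 \left(- \frac{1}{170}\right) = - \frac{559}{170}$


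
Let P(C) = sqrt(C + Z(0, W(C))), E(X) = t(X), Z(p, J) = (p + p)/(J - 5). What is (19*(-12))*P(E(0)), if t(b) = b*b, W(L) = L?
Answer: 0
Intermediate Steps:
Z(p, J) = 2*p/(-5 + J) (Z(p, J) = (2*p)/(-5 + J) = 2*p/(-5 + J))
t(b) = b**2
E(X) = X**2
P(C) = sqrt(C) (P(C) = sqrt(C + 2*0/(-5 + C)) = sqrt(C + 0) = sqrt(C))
(19*(-12))*P(E(0)) = (19*(-12))*sqrt(0**2) = -228*sqrt(0) = -228*0 = 0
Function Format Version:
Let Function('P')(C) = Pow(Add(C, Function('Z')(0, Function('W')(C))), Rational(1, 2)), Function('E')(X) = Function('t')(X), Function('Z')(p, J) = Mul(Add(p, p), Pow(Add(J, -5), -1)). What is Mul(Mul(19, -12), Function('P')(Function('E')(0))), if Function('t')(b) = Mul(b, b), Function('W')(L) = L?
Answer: 0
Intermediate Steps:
Function('Z')(p, J) = Mul(2, p, Pow(Add(-5, J), -1)) (Function('Z')(p, J) = Mul(Mul(2, p), Pow(Add(-5, J), -1)) = Mul(2, p, Pow(Add(-5, J), -1)))
Function('t')(b) = Pow(b, 2)
Function('E')(X) = Pow(X, 2)
Function('P')(C) = Pow(C, Rational(1, 2)) (Function('P')(C) = Pow(Add(C, Mul(2, 0, Pow(Add(-5, C), -1))), Rational(1, 2)) = Pow(Add(C, 0), Rational(1, 2)) = Pow(C, Rational(1, 2)))
Mul(Mul(19, -12), Function('P')(Function('E')(0))) = Mul(Mul(19, -12), Pow(Pow(0, 2), Rational(1, 2))) = Mul(-228, Pow(0, Rational(1, 2))) = Mul(-228, 0) = 0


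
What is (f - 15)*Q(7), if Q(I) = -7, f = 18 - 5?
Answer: 14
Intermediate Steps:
f = 13
(f - 15)*Q(7) = (13 - 15)*(-7) = -2*(-7) = 14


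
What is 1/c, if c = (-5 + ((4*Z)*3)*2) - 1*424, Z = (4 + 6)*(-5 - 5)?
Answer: -1/2829 ≈ -0.00035348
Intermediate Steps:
Z = -100 (Z = 10*(-10) = -100)
c = -2829 (c = (-5 + ((4*(-100))*3)*2) - 1*424 = (-5 - 400*3*2) - 424 = (-5 - 1200*2) - 424 = (-5 - 2400) - 424 = -2405 - 424 = -2829)
1/c = 1/(-2829) = -1/2829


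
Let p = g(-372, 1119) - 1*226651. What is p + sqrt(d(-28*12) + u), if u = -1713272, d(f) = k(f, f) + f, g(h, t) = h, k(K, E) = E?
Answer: -227023 + 2*I*sqrt(428486) ≈ -2.2702e+5 + 1309.2*I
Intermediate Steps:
d(f) = 2*f (d(f) = f + f = 2*f)
p = -227023 (p = -372 - 1*226651 = -372 - 226651 = -227023)
p + sqrt(d(-28*12) + u) = -227023 + sqrt(2*(-28*12) - 1713272) = -227023 + sqrt(2*(-336) - 1713272) = -227023 + sqrt(-672 - 1713272) = -227023 + sqrt(-1713944) = -227023 + 2*I*sqrt(428486)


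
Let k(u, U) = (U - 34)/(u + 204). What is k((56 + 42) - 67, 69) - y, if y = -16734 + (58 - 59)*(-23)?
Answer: 785424/47 ≈ 16711.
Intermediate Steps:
y = -16711 (y = -16734 - 1*(-23) = -16734 + 23 = -16711)
k(u, U) = (-34 + U)/(204 + u)
k((56 + 42) - 67, 69) - y = (-34 + 69)/(204 + ((56 + 42) - 67)) - 1*(-16711) = 35/(204 + (98 - 67)) + 16711 = 35/(204 + 31) + 16711 = 35/235 + 16711 = (1/235)*35 + 16711 = 7/47 + 16711 = 785424/47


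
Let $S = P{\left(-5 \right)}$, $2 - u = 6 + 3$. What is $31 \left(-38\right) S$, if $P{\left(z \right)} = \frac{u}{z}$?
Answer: $- \frac{8246}{5} \approx -1649.2$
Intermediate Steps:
$u = -7$ ($u = 2 - \left(6 + 3\right) = 2 - 9 = -7$)
$P{\left(z \right)} = - \frac{7}{z}$
$S = \frac{7}{5}$ ($S = - \frac{7}{-5} = \left(-7\right) \left(- \frac{1}{5}\right) = \frac{7}{5} \approx 1.4$)
$31 \left(-38\right) S = 31 \left(-38\right) \frac{7}{5} = \left(-1178\right) \frac{7}{5} = - \frac{8246}{5}$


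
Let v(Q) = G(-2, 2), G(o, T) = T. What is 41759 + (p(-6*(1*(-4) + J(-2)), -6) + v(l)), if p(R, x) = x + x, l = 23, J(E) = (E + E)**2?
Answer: 41749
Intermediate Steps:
J(E) = 4*E**2 (J(E) = (2*E)**2 = 4*E**2)
v(Q) = 2
p(R, x) = 2*x
41759 + (p(-6*(1*(-4) + J(-2)), -6) + v(l)) = 41759 + (2*(-6) + 2) = 41759 + (-12 + 2) = 41759 - 10 = 41749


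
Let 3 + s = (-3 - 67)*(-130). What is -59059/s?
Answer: -5369/827 ≈ -6.4921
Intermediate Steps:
s = 9097 (s = -3 + (-3 - 67)*(-130) = -3 - 70*(-130) = -3 + 9100 = 9097)
-59059/s = -59059/9097 = -59059*1/9097 = -5369/827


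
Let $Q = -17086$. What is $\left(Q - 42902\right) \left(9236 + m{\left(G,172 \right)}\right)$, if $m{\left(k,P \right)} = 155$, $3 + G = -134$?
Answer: $-563347308$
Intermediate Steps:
$G = -137$ ($G = -3 - 134 = -137$)
$\left(Q - 42902\right) \left(9236 + m{\left(G,172 \right)}\right) = \left(-17086 - 42902\right) \left(9236 + 155\right) = \left(-59988\right) 9391 = -563347308$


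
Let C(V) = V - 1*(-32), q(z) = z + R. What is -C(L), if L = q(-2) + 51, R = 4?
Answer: -85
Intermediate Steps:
q(z) = 4 + z (q(z) = z + 4 = 4 + z)
L = 53 (L = (4 - 2) + 51 = 2 + 51 = 53)
C(V) = 32 + V (C(V) = V + 32 = 32 + V)
-C(L) = -(32 + 53) = -1*85 = -85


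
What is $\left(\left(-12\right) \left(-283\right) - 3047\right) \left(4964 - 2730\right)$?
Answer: $779666$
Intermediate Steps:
$\left(\left(-12\right) \left(-283\right) - 3047\right) \left(4964 - 2730\right) = \left(3396 - 3047\right) 2234 = 349 \cdot 2234 = 779666$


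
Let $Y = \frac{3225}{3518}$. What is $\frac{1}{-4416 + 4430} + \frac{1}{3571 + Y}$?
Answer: $\frac{12615255}{175924042} \approx 0.071709$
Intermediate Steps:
$Y = \frac{3225}{3518}$ ($Y = 3225 \cdot \frac{1}{3518} = \frac{3225}{3518} \approx 0.91671$)
$\frac{1}{-4416 + 4430} + \frac{1}{3571 + Y} = \frac{1}{-4416 + 4430} + \frac{1}{3571 + \frac{3225}{3518}} = \frac{1}{14} + \frac{1}{\frac{12566003}{3518}} = \frac{1}{14} + \frac{3518}{12566003} = \frac{12615255}{175924042}$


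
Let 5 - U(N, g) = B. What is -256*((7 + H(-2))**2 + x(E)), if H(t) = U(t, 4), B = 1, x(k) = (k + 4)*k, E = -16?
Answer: -80128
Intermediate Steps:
x(k) = k*(4 + k) (x(k) = (4 + k)*k = k*(4 + k))
U(N, g) = 4 (U(N, g) = 5 - 1*1 = 5 - 1 = 4)
H(t) = 4
-256*((7 + H(-2))**2 + x(E)) = -256*((7 + 4)**2 - 16*(4 - 16)) = -256*(11**2 - 16*(-12)) = -256*(121 + 192) = -256*313 = -80128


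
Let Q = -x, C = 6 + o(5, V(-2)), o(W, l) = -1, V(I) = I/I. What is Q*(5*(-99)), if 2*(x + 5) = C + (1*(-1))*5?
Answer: -2475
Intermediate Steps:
V(I) = 1
C = 5 (C = 6 - 1 = 5)
x = -5 (x = -5 + (5 + (1*(-1))*5)/2 = -5 + (5 - 1*5)/2 = -5 + (5 - 5)/2 = -5 + (1/2)*0 = -5 + 0 = -5)
Q = 5 (Q = -1*(-5) = 5)
Q*(5*(-99)) = 5*(5*(-99)) = 5*(-495) = -2475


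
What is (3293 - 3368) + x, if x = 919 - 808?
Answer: 36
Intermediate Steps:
x = 111
(3293 - 3368) + x = (3293 - 3368) + 111 = -75 + 111 = 36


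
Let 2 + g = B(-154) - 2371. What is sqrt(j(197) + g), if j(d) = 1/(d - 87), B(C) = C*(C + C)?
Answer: sqrt(545214010)/110 ≈ 212.27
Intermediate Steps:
B(C) = 2*C**2 (B(C) = C*(2*C) = 2*C**2)
j(d) = 1/(-87 + d)
g = 45059 (g = -2 + (2*(-154)**2 - 2371) = -2 + (2*23716 - 2371) = -2 + (47432 - 2371) = -2 + 45061 = 45059)
sqrt(j(197) + g) = sqrt(1/(-87 + 197) + 45059) = sqrt(1/110 + 45059) = sqrt(4956491/110) = sqrt(545214010)/110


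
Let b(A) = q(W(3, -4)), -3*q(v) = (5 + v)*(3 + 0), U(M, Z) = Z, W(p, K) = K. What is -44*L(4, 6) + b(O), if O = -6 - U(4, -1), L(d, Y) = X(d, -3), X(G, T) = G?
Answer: -177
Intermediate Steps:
L(d, Y) = d
q(v) = -5 - v (q(v) = -(5 + v)*(3 + 0)/3 = -(5 + v)*3/3 = -(15 + 3*v)/3 = -5 - v)
O = -5 (O = -6 - 1*(-1) = -6 + 1 = -5)
b(A) = -1 (b(A) = -5 - 1*(-4) = -5 + 4 = -1)
-44*L(4, 6) + b(O) = -44*4 - 1 = -176 - 1 = -177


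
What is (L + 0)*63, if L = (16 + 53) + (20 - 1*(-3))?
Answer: 5796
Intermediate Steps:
L = 92 (L = 69 + (20 + 3) = 69 + 23 = 92)
(L + 0)*63 = (92 + 0)*63 = 92*63 = 5796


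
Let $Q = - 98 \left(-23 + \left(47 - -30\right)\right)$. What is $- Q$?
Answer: $5292$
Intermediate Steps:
$Q = -5292$ ($Q = - 98 \left(-23 + \left(47 + 30\right)\right) = - 98 \left(-23 + 77\right) = \left(-98\right) 54 = -5292$)
$- Q = \left(-1\right) \left(-5292\right) = 5292$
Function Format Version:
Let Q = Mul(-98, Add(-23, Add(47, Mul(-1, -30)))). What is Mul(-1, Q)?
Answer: 5292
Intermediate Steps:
Q = -5292 (Q = Mul(-98, Add(-23, Add(47, 30))) = Mul(-98, Add(-23, 77)) = Mul(-98, 54) = -5292)
Mul(-1, Q) = Mul(-1, -5292) = 5292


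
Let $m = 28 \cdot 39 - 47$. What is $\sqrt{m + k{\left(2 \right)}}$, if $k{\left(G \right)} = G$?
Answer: $\sqrt{1047} \approx 32.357$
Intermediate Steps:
$m = 1045$ ($m = 1092 - 47 = 1045$)
$\sqrt{m + k{\left(2 \right)}} = \sqrt{1045 + 2} = \sqrt{1047}$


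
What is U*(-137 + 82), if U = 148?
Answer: -8140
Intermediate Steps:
U*(-137 + 82) = 148*(-137 + 82) = 148*(-55) = -8140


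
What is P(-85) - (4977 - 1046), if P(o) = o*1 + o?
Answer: -4101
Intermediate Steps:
P(o) = 2*o (P(o) = o + o = 2*o)
P(-85) - (4977 - 1046) = 2*(-85) - (4977 - 1046) = -170 - 1*3931 = -170 - 3931 = -4101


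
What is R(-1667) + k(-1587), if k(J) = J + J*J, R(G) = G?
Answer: 2515315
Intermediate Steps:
k(J) = J + J**2
R(-1667) + k(-1587) = -1667 - 1587*(1 - 1587) = -1667 - 1587*(-1586) = -1667 + 2516982 = 2515315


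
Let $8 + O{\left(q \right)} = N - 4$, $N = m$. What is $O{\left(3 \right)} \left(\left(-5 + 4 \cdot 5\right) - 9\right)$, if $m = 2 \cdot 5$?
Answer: $-12$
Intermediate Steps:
$m = 10$
$N = 10$
$O{\left(q \right)} = -2$ ($O{\left(q \right)} = -8 + \left(10 - 4\right) = -8 + 6 = -2$)
$O{\left(3 \right)} \left(\left(-5 + 4 \cdot 5\right) - 9\right) = - 2 \left(\left(-5 + 4 \cdot 5\right) - 9\right) = - 2 \left(\left(-5 + 20\right) - 9\right) = - 2 \left(15 - 9\right) = \left(-2\right) 6 = -12$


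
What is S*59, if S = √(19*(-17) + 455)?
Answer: 118*√33 ≈ 677.86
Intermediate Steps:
S = 2*√33 (S = √(-323 + 455) = √132 = 2*√33 ≈ 11.489)
S*59 = (2*√33)*59 = 118*√33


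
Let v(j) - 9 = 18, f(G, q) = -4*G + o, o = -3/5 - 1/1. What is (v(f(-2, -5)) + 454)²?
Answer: 231361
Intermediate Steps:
o = -8/5 (o = -3*⅕ - 1*1 = -⅗ - 1 = -8/5 ≈ -1.6000)
f(G, q) = -8/5 - 4*G (f(G, q) = -4*G - 8/5 = -8/5 - 4*G)
v(j) = 27 (v(j) = 9 + 18 = 27)
(v(f(-2, -5)) + 454)² = (27 + 454)² = 481² = 231361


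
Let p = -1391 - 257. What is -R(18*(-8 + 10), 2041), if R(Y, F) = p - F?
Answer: 3689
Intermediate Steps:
p = -1648
R(Y, F) = -1648 - F
-R(18*(-8 + 10), 2041) = -(-1648 - 1*2041) = -(-1648 - 2041) = -1*(-3689) = 3689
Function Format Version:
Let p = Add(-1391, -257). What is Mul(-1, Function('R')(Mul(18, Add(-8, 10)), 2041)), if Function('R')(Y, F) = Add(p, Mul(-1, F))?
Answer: 3689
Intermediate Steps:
p = -1648
Function('R')(Y, F) = Add(-1648, Mul(-1, F))
Mul(-1, Function('R')(Mul(18, Add(-8, 10)), 2041)) = Mul(-1, Add(-1648, Mul(-1, 2041))) = Mul(-1, Add(-1648, -2041)) = Mul(-1, -3689) = 3689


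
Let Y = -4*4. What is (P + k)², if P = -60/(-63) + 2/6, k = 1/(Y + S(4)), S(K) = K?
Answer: 10201/7056 ≈ 1.4457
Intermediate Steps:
Y = -16
k = -1/12 (k = 1/(-16 + 4) = 1/(-12) = -1/12 ≈ -0.083333)
P = 9/7 (P = -60*(-1/63) + 2*(⅙) = 20/21 + ⅓ = 9/7 ≈ 1.2857)
(P + k)² = (9/7 - 1/12)² = (101/84)² = 10201/7056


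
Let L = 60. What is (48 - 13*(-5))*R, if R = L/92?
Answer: 1695/23 ≈ 73.696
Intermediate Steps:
R = 15/23 (R = 60/92 = 60*(1/92) = 15/23 ≈ 0.65217)
(48 - 13*(-5))*R = (48 - 13*(-5))*(15/23) = (48 + 65)*(15/23) = 113*(15/23) = 1695/23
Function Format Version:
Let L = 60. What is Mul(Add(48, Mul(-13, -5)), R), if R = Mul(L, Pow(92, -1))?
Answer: Rational(1695, 23) ≈ 73.696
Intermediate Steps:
R = Rational(15, 23) (R = Mul(60, Pow(92, -1)) = Mul(60, Rational(1, 92)) = Rational(15, 23) ≈ 0.65217)
Mul(Add(48, Mul(-13, -5)), R) = Mul(Add(48, Mul(-13, -5)), Rational(15, 23)) = Mul(Add(48, 65), Rational(15, 23)) = Mul(113, Rational(15, 23)) = Rational(1695, 23)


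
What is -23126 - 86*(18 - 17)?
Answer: -23212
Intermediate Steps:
-23126 - 86*(18 - 17) = -23126 - 86 = -23212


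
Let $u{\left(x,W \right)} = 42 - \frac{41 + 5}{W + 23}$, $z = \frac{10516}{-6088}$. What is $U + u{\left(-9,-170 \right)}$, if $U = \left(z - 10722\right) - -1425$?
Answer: $- \frac{2070974621}{223734} \approx -9256.4$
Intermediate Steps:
$z = - \frac{2629}{1522}$ ($z = 10516 \left(- \frac{1}{6088}\right) = - \frac{2629}{1522} \approx -1.7273$)
$U = - \frac{14152663}{1522}$ ($U = \left(- \frac{2629}{1522} - 10722\right) - -1425 = - \frac{16321513}{1522} + \left(-3129 + 4554\right) = - \frac{16321513}{1522} + 1425 = - \frac{14152663}{1522} \approx -9298.7$)
$u{\left(x,W \right)} = 42 - \frac{46}{23 + W}$
$U + u{\left(-9,-170 \right)} = - \frac{14152663}{1522} + \frac{2 \left(460 + 21 \left(-170\right)\right)}{23 - 170} = - \frac{14152663}{1522} + \frac{2 \left(460 - 3570\right)}{-147} = - \frac{14152663}{1522} + 2 \left(- \frac{1}{147}\right) \left(-3110\right) = - \frac{14152663}{1522} + \frac{6220}{147} = - \frac{2070974621}{223734}$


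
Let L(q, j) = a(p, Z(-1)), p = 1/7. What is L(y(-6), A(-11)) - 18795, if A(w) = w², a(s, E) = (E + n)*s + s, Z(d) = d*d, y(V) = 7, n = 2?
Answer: -131561/7 ≈ -18794.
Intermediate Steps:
Z(d) = d²
p = ⅐ ≈ 0.14286
a(s, E) = s + s*(2 + E) (a(s, E) = (E + 2)*s + s = (2 + E)*s + s = s*(2 + E) + s = s + s*(2 + E))
L(q, j) = 4/7 (L(q, j) = (3 + (-1)²)/7 = (3 + 1)/7 = (⅐)*4 = 4/7)
L(y(-6), A(-11)) - 18795 = 4/7 - 18795 = -131561/7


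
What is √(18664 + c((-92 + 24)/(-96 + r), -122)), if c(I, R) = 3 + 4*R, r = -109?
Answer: 7*√371 ≈ 134.83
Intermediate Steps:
√(18664 + c((-92 + 24)/(-96 + r), -122)) = √(18664 + (3 + 4*(-122))) = √(18664 + (3 - 488)) = √(18664 - 485) = √18179 = 7*√371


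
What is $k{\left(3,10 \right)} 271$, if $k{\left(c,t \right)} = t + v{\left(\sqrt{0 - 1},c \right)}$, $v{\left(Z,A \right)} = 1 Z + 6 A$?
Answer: $7588 + 271 i \approx 7588.0 + 271.0 i$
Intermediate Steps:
$v{\left(Z,A \right)} = Z + 6 A$
$k{\left(c,t \right)} = i + t + 6 c$ ($k{\left(c,t \right)} = t + \left(\sqrt{0 - 1} + 6 c\right) = t + \left(\sqrt{-1} + 6 c\right) = t + \left(i + 6 c\right) = i + t + 6 c$)
$k{\left(3,10 \right)} 271 = \left(i + 10 + 6 \cdot 3\right) 271 = \left(i + 10 + 18\right) 271 = \left(28 + i\right) 271 = 7588 + 271 i$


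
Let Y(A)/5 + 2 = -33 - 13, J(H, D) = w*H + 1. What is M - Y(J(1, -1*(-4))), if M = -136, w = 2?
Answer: 104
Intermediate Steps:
J(H, D) = 1 + 2*H (J(H, D) = 2*H + 1 = 1 + 2*H)
Y(A) = -240 (Y(A) = -10 + 5*(-33 - 13) = -10 + 5*(-46) = -10 - 230 = -240)
M - Y(J(1, -1*(-4))) = -136 - 1*(-240) = -136 + 240 = 104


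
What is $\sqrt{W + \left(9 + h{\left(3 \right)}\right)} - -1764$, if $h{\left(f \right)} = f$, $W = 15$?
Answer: $1764 + 3 \sqrt{3} \approx 1769.2$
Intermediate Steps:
$\sqrt{W + \left(9 + h{\left(3 \right)}\right)} - -1764 = \sqrt{15 + \left(9 + 3\right)} - -1764 = \sqrt{15 + 12} + 1764 = \sqrt{27} + 1764 = 3 \sqrt{3} + 1764 = 1764 + 3 \sqrt{3}$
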